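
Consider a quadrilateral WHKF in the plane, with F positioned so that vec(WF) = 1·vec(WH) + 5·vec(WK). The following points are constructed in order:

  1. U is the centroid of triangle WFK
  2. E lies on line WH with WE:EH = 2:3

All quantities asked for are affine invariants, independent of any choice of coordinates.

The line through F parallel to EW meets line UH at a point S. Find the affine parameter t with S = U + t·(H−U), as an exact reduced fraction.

Assign W = (0, 0), H = (1, 0), K = (0, 1), F = (1, 5) — the answer is frame-independent, so this choice is without loss of generality.
1. U is the centroid of triangle WFK ⇒ U = (1/3, 2)
2. E lies on line WH with WE:EH = 2:3 ⇒ E = (2/5, 0)
through F parallel to EW: direction (-2/5, 0); meets UH at S = (-2/3, 5)
S = U + t·(H−U) with t = -3/2

t = -3/2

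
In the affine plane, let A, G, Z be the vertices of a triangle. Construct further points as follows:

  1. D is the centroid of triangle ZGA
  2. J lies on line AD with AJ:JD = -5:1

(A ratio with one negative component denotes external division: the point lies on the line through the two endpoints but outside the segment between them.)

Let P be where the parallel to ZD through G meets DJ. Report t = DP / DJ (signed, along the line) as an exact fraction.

t = 4

Set A = (0, 0), G = (1, 0), Z = (0, 1); any affine frame gives the same invariant.
1. D is the centroid of triangle ZGA ⇒ D = (1/3, 1/3)
2. J lies on line AD with AJ:JD = -5:1 ⇒ J = (5/12, 5/12)
through G parallel to ZD: direction (1/3, -2/3); meets DJ at P = (2/3, 2/3)
P = D + t·(J−D) with t = 4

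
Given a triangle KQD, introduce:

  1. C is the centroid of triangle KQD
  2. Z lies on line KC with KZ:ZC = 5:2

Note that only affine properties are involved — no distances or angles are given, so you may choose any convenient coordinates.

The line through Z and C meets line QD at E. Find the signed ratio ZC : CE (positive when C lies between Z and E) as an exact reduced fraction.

ZC:CE = 4/7

Assign K = (0, 0), Q = (1, 0), D = (0, 1) — the answer is frame-independent, so this choice is without loss of generality.
1. C is the centroid of triangle KQD ⇒ C = (1/3, 1/3)
2. Z lies on line KC with KZ:ZC = 5:2 ⇒ Z = (5/21, 5/21)
line ZC meets QD at E = (1/2, 1/2)
C = Z + t·(E−Z) with t = 4/11, so ZC:CE = 4/11:7/11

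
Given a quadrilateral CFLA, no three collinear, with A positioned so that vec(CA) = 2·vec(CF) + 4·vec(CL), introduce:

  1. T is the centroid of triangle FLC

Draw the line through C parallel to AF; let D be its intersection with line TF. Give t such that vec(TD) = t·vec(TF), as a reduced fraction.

t = -1/3

Assign C = (0, 0), F = (1, 0), L = (0, 1), A = (2, 4) — the answer is frame-independent, so this choice is without loss of generality.
1. T is the centroid of triangle FLC ⇒ T = (1/3, 1/3)
through C parallel to AF: direction (-1, -4); meets TF at D = (1/9, 4/9)
D = T + t·(F−T) with t = -1/3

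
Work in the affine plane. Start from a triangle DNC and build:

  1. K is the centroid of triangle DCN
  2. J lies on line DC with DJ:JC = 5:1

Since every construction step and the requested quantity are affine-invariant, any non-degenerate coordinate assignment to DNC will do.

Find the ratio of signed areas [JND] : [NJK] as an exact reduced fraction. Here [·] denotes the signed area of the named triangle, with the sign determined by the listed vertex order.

Choose coordinates D = (0, 0), N = (1, 0), C = (0, 1).
1. K is the centroid of triangle DCN ⇒ K = (1/3, 1/3)
2. J lies on line DC with DJ:JC = 5:1 ⇒ J = (0, 5/6)
2·[JND] = -5/6, 2·[NJK] = 2/9
[JND]:[NJK] = -5/6:2/9 = -15/4

[JND]:[NJK] = -15/4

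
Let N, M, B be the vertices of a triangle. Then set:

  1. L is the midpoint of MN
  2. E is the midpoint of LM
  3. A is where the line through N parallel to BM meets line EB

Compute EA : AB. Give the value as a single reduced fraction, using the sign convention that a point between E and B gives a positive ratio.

Work in coordinates with N = (0, 0), M = (1, 0), B = (0, 1).
1. L is the midpoint of MN ⇒ L = (1/2, 0)
2. E is the midpoint of LM ⇒ E = (3/4, 0)
3. A is where the line through N parallel to BM meets line EB ⇒ A = (3, -3)
A = E + t·(B−E) with t = -3, so EA:AB = t:(1−t) = -3:4

EA:AB = -3/4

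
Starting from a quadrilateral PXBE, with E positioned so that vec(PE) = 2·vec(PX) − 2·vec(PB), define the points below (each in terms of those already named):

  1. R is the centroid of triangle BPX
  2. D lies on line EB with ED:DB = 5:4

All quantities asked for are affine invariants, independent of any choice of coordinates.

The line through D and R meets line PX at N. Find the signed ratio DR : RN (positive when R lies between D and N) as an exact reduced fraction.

Assign P = (0, 0), X = (1, 0), B = (0, 1), E = (2, -2) — the answer is frame-independent, so this choice is without loss of generality.
1. R is the centroid of triangle BPX ⇒ R = (1/3, 1/3)
2. D lies on line EB with ED:DB = 5:4 ⇒ D = (8/9, -1/3)
line DR meets PX at N = (11/18, 0)
R = D + t·(N−D) with t = 2, so DR:RN = 2:-1

DR:RN = -2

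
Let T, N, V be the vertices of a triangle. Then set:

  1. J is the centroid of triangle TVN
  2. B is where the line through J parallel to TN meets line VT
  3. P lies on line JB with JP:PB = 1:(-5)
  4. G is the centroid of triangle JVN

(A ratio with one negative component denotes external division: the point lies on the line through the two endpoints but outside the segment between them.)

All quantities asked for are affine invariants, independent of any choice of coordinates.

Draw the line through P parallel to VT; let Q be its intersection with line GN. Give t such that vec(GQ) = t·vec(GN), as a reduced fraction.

t = -1/20

Work in coordinates with T = (0, 0), N = (1, 0), V = (0, 1).
1. J is the centroid of triangle TVN ⇒ J = (1/3, 1/3)
2. B is where the line through J parallel to TN meets line VT ⇒ B = (0, 1/3)
3. P lies on line JB with JP:PB = 1:(-5) ⇒ P = (5/12, 1/3)
4. G is the centroid of triangle JVN ⇒ G = (4/9, 4/9)
through P parallel to VT: direction (0, -1); meets GN at Q = (5/12, 7/15)
Q = G + t·(N−G) with t = -1/20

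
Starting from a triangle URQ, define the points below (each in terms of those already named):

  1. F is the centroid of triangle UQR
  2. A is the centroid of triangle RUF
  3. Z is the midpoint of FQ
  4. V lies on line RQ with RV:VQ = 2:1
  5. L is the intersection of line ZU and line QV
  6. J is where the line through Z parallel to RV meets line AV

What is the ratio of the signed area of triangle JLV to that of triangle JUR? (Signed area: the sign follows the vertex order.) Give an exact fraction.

Assign U = (0, 0), R = (1, 0), Q = (0, 1) — the answer is frame-independent, so this choice is without loss of generality.
1. F is the centroid of triangle UQR ⇒ F = (1/3, 1/3)
2. A is the centroid of triangle RUF ⇒ A = (4/9, 1/9)
3. Z is the midpoint of FQ ⇒ Z = (1/6, 2/3)
4. V lies on line RQ with RV:VQ = 2:1 ⇒ V = (1/3, 2/3)
5. L is the intersection of line ZU and line QV ⇒ L = (1/5, 4/5)
6. J is where the line through Z parallel to RV meets line AV ⇒ J = (3/8, 11/24)
2·[JLV] = -1/45, 2·[JUR] = 11/24
[JLV]:[JUR] = -1/45:11/24 = -8/165

[JLV]:[JUR] = -8/165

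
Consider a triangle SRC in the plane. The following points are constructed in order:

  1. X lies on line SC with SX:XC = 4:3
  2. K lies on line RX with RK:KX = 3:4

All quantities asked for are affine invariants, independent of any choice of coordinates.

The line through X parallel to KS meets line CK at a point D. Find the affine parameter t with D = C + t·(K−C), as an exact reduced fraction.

t = 3/7

Choose coordinates S = (0, 0), R = (1, 0), C = (0, 1).
1. X lies on line SC with SX:XC = 4:3 ⇒ X = (0, 4/7)
2. K lies on line RX with RK:KX = 3:4 ⇒ K = (4/7, 12/49)
through X parallel to KS: direction (-4/7, -12/49); meets CK at D = (12/49, 232/343)
D = C + t·(K−C) with t = 3/7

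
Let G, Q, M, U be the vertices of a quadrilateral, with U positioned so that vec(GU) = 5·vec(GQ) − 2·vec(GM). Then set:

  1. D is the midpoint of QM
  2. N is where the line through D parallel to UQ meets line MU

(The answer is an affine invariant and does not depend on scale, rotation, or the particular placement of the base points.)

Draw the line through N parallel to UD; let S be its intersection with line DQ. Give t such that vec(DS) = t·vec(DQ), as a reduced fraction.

t = -1/2

Assign G = (0, 0), Q = (1, 0), M = (0, 1), U = (5, -2) — the answer is frame-independent, so this choice is without loss of generality.
1. D is the midpoint of QM ⇒ D = (1/2, 1/2)
2. N is where the line through D parallel to UQ meets line MU ⇒ N = (5/2, -1/2)
through N parallel to UD: direction (-9/2, 5/2); meets DQ at S = (1/4, 3/4)
S = D + t·(Q−D) with t = -1/2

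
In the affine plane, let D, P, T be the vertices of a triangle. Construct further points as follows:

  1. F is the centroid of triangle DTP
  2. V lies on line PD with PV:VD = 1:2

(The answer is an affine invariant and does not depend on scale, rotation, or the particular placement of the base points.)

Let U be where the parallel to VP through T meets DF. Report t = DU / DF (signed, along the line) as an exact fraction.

Set D = (0, 0), P = (1, 0), T = (0, 1); any affine frame gives the same invariant.
1. F is the centroid of triangle DTP ⇒ F = (1/3, 1/3)
2. V lies on line PD with PV:VD = 1:2 ⇒ V = (2/3, 0)
through T parallel to VP: direction (1/3, 0); meets DF at U = (1, 1)
U = D + t·(F−D) with t = 3

t = 3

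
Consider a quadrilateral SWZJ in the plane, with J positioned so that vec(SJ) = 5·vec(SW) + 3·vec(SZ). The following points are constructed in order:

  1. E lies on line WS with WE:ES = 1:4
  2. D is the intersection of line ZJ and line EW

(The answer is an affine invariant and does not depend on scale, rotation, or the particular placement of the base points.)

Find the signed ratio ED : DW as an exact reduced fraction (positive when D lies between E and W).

Set S = (0, 0), W = (1, 0), Z = (0, 1), J = (5, 3); any affine frame gives the same invariant.
1. E lies on line WS with WE:ES = 1:4 ⇒ E = (4/5, 0)
2. D is the intersection of line ZJ and line EW ⇒ D = (-5/2, 0)
D = E + t·(W−E) with t = -33/2, so ED:DW = t:(1−t) = -33/2:35/2

ED:DW = -33/35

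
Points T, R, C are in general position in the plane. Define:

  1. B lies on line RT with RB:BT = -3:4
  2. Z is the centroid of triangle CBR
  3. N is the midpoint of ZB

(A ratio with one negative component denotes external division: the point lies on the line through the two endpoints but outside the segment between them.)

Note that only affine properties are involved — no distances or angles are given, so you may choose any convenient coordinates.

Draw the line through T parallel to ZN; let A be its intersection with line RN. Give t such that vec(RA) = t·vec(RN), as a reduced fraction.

t = -1/3

Work in coordinates with T = (0, 0), R = (1, 0), C = (0, 1).
1. B lies on line RT with RB:BT = -3:4 ⇒ B = (4, 0)
2. Z is the centroid of triangle CBR ⇒ Z = (5/3, 1/3)
3. N is the midpoint of ZB ⇒ N = (17/6, 1/6)
through T parallel to ZN: direction (7/6, -1/6); meets RN at A = (7/18, -1/18)
A = R + t·(N−R) with t = -1/3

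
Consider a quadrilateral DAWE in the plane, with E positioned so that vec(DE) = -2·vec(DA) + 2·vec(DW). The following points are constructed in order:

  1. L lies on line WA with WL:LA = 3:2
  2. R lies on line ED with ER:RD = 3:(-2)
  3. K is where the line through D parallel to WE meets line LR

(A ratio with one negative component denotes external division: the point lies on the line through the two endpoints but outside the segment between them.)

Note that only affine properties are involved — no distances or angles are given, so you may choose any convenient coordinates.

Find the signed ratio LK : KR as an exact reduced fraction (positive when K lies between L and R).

LK:KR = 7/20

Set D = (0, 0), A = (1, 0), W = (0, 1), E = (-2, 2); any affine frame gives the same invariant.
1. L lies on line WA with WL:LA = 3:2 ⇒ L = (3/5, 2/5)
2. R lies on line ED with ER:RD = 3:(-2) ⇒ R = (4, -4)
3. K is where the line through D parallel to WE meets line LR ⇒ K = (40/27, -20/27)
K = L + t·(R−L) with t = 7/27, so LK:KR = t:(1−t) = 7/27:20/27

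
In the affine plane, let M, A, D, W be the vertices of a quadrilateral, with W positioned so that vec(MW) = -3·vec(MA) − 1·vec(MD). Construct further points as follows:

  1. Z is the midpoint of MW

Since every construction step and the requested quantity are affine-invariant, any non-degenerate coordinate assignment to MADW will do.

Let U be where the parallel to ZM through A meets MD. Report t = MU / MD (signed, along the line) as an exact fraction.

t = -1/3

Choose coordinates M = (0, 0), A = (1, 0), D = (0, 1), W = (-3, -1).
1. Z is the midpoint of MW ⇒ Z = (-3/2, -1/2)
through A parallel to ZM: direction (3/2, 1/2); meets MD at U = (0, -1/3)
U = M + t·(D−M) with t = -1/3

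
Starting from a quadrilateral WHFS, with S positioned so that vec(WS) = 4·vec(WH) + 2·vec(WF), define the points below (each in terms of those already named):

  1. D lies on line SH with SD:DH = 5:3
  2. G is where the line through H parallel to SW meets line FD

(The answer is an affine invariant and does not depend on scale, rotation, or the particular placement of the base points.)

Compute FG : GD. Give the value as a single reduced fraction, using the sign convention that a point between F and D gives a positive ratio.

Work in coordinates with W = (0, 0), H = (1, 0), F = (0, 1), S = (4, 2).
1. D lies on line SH with SD:DH = 5:3 ⇒ D = (17/8, 3/4)
2. G is where the line through H parallel to SW meets line FD ⇒ G = (17/7, 5/7)
G = F + t·(D−F) with t = 8/7, so FG:GD = t:(1−t) = 8/7:-1/7

FG:GD = -8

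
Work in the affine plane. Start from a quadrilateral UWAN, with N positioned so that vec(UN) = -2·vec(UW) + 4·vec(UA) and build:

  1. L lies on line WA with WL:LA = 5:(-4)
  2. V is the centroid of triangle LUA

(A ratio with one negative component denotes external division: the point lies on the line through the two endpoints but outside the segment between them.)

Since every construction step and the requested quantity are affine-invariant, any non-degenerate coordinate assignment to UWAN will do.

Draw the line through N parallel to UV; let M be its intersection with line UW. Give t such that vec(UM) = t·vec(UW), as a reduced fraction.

Set U = (0, 0), W = (1, 0), A = (0, 1), N = (-2, 4); any affine frame gives the same invariant.
1. L lies on line WA with WL:LA = 5:(-4) ⇒ L = (-4, 5)
2. V is the centroid of triangle LUA ⇒ V = (-4/3, 2)
through N parallel to UV: direction (-4/3, 2); meets UW at M = (2/3, 0)
M = U + t·(W−U) with t = 2/3

t = 2/3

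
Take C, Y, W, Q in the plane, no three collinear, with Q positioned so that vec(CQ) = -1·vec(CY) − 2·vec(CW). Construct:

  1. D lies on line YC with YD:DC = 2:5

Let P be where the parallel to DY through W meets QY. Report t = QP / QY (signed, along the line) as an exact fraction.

Work in coordinates with C = (0, 0), Y = (1, 0), W = (0, 1), Q = (-1, -2).
1. D lies on line YC with YD:DC = 2:5 ⇒ D = (5/7, 0)
through W parallel to DY: direction (2/7, 0); meets QY at P = (2, 1)
P = Q + t·(Y−Q) with t = 3/2

t = 3/2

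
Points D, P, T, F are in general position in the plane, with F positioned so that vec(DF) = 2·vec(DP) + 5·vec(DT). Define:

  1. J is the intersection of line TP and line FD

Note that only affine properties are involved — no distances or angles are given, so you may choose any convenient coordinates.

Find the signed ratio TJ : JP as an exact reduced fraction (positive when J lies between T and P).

Work in coordinates with D = (0, 0), P = (1, 0), T = (0, 1), F = (2, 5).
1. J is the intersection of line TP and line FD ⇒ J = (2/7, 5/7)
J = T + t·(P−T) with t = 2/7, so TJ:JP = t:(1−t) = 2/7:5/7

TJ:JP = 2/5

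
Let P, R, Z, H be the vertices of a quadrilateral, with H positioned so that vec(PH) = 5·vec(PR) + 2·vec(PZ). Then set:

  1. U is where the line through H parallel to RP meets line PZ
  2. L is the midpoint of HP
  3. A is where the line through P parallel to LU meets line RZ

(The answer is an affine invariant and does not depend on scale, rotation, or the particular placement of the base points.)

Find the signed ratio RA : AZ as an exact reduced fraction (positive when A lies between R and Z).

Choose coordinates P = (0, 0), R = (1, 0), Z = (0, 1), H = (5, 2).
1. U is where the line through H parallel to RP meets line PZ ⇒ U = (0, 2)
2. L is the midpoint of HP ⇒ L = (5/2, 1)
3. A is where the line through P parallel to LU meets line RZ ⇒ A = (5/3, -2/3)
A = R + t·(Z−R) with t = -2/3, so RA:AZ = t:(1−t) = -2/3:5/3

RA:AZ = -2/5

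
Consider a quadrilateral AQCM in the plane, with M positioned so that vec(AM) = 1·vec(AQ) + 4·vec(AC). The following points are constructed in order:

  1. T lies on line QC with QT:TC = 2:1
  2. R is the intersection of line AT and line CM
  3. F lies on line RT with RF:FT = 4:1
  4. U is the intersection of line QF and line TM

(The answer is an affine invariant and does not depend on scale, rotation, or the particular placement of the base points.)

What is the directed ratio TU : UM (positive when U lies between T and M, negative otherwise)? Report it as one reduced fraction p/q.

Assign A = (0, 0), Q = (1, 0), C = (0, 1), M = (1, 4) — the answer is frame-independent, so this choice is without loss of generality.
1. T lies on line QC with QT:TC = 2:1 ⇒ T = (1/3, 2/3)
2. R is the intersection of line AT and line CM ⇒ R = (-1, -2)
3. F lies on line RT with RF:FT = 4:1 ⇒ F = (1/15, 2/15)
4. U is the intersection of line QF and line TM ⇒ U = (2/9, 1/9)
U = T + t·(M−T) with t = -1/6, so TU:UM = t:(1−t) = -1/6:7/6

TU:UM = -1/7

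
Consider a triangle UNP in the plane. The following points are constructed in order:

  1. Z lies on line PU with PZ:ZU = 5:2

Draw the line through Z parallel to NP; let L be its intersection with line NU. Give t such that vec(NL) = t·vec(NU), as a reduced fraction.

Work in coordinates with U = (0, 0), N = (1, 0), P = (0, 1).
1. Z lies on line PU with PZ:ZU = 5:2 ⇒ Z = (0, 2/7)
through Z parallel to NP: direction (-1, 1); meets NU at L = (2/7, 0)
L = N + t·(U−N) with t = 5/7

t = 5/7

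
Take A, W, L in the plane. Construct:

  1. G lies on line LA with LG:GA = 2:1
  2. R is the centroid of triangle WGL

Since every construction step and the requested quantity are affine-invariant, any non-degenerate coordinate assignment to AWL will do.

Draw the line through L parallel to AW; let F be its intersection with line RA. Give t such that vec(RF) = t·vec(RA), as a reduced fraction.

t = -5/4

Work in coordinates with A = (0, 0), W = (1, 0), L = (0, 1).
1. G lies on line LA with LG:GA = 2:1 ⇒ G = (0, 1/3)
2. R is the centroid of triangle WGL ⇒ R = (1/3, 4/9)
through L parallel to AW: direction (1, 0); meets RA at F = (3/4, 1)
F = R + t·(A−R) with t = -5/4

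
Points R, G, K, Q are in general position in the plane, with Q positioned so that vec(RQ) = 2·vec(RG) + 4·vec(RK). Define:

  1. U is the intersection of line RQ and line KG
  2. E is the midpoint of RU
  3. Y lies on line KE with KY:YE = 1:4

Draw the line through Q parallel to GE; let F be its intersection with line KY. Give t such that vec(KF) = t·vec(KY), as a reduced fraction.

t = -95/3

Work in coordinates with R = (0, 0), G = (1, 0), K = (0, 1), Q = (2, 4).
1. U is the intersection of line RQ and line KG ⇒ U = (1/3, 2/3)
2. E is the midpoint of RU ⇒ E = (1/6, 1/3)
3. Y lies on line KE with KY:YE = 1:4 ⇒ Y = (1/30, 13/15)
through Q parallel to GE: direction (-5/6, 1/3); meets KY at F = (-19/18, 47/9)
F = K + t·(Y−K) with t = -95/3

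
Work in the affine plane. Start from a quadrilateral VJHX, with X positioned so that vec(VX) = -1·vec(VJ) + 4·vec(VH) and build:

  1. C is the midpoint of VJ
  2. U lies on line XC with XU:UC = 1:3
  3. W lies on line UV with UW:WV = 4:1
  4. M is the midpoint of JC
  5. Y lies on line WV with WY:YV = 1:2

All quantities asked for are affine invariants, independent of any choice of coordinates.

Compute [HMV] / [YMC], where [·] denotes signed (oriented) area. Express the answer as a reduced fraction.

[HMV]:[YMC] = 15/2

Choose coordinates V = (0, 0), J = (1, 0), H = (0, 1), X = (-1, 4).
1. C is the midpoint of VJ ⇒ C = (1/2, 0)
2. U lies on line XC with XU:UC = 1:3 ⇒ U = (-5/8, 3)
3. W lies on line UV with UW:WV = 4:1 ⇒ W = (-1/8, 3/5)
4. M is the midpoint of JC ⇒ M = (3/4, 0)
5. Y lies on line WV with WY:YV = 1:2 ⇒ Y = (-1/12, 2/5)
2·[HMV] = -3/4, 2·[YMC] = -1/10
[HMV]:[YMC] = -3/4:-1/10 = 15/2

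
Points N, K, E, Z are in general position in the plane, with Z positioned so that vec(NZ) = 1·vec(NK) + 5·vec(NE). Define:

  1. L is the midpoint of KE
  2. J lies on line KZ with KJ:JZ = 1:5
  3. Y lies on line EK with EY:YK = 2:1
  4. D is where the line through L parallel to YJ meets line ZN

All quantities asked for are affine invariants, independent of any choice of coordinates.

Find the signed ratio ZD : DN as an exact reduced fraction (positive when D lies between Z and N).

ZD:DN = -15

Work in coordinates with N = (0, 0), K = (1, 0), E = (0, 1), Z = (1, 5).
1. L is the midpoint of KE ⇒ L = (1/2, 1/2)
2. J lies on line KZ with KJ:JZ = 1:5 ⇒ J = (1, 5/6)
3. Y lies on line EK with EY:YK = 2:1 ⇒ Y = (2/3, 1/3)
4. D is where the line through L parallel to YJ meets line ZN ⇒ D = (-1/14, -5/14)
D = Z + t·(N−Z) with t = 15/14, so ZD:DN = t:(1−t) = 15/14:-1/14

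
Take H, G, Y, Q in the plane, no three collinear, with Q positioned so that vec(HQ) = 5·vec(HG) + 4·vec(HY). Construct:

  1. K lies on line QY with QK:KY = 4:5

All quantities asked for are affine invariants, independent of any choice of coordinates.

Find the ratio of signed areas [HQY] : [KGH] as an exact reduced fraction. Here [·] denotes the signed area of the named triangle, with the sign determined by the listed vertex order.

[HQY]:[KGH] = -15/8

Work in coordinates with H = (0, 0), G = (1, 0), Y = (0, 1), Q = (5, 4).
1. K lies on line QY with QK:KY = 4:5 ⇒ K = (25/9, 8/3)
2·[HQY] = 5, 2·[KGH] = -8/3
[HQY]:[KGH] = 5:-8/3 = -15/8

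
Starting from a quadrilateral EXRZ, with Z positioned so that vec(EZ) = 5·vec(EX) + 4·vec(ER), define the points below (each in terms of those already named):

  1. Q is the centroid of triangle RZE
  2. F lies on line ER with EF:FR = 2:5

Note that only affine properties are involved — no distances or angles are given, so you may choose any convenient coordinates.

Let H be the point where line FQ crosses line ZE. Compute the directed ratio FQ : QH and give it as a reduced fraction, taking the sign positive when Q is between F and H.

FQ:QH = -1/7

Assign E = (0, 0), X = (1, 0), R = (0, 1), Z = (5, 4) — the answer is frame-independent, so this choice is without loss of generality.
1. Q is the centroid of triangle RZE ⇒ Q = (5/3, 5/3)
2. F lies on line ER with EF:FR = 2:5 ⇒ F = (0, 2/7)
line FQ meets ZE at H = (-10, -8)
Q = F + t·(H−F) with t = -1/6, so FQ:QH = -1/6:7/6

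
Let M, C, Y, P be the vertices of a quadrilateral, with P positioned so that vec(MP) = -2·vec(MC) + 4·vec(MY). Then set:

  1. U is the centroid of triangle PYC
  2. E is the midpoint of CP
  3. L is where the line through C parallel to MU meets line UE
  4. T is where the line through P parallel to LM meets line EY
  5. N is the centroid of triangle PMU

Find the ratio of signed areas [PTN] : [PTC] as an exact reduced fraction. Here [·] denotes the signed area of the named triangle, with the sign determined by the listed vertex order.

[PTN]:[PTC] = 7/3

Work in coordinates with M = (0, 0), C = (1, 0), Y = (0, 1), P = (-2, 4).
1. U is the centroid of triangle PYC ⇒ U = (-1/3, 5/3)
2. E is the midpoint of CP ⇒ E = (-1/2, 2)
3. L is where the line through C parallel to MU meets line UE ⇒ L = (4/3, -5/3)
4. T is where the line through P parallel to LM meets line EY ⇒ T = (-2/3, 7/3)
5. N is the centroid of triangle PMU ⇒ N = (-7/9, 17/9)
2·[PTN] = -7/9, 2·[PTC] = -1/3
[PTN]:[PTC] = -7/9:-1/3 = 7/3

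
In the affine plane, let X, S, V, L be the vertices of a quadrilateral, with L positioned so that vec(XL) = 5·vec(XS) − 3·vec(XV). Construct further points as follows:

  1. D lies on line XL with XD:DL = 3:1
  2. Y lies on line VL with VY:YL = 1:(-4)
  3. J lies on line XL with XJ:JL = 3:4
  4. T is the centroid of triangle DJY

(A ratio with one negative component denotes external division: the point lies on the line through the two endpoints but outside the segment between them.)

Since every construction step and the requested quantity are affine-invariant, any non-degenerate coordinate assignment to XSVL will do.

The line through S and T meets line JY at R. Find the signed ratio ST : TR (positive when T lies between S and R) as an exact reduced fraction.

Choose coordinates X = (0, 0), S = (1, 0), V = (0, 1), L = (5, -3).
1. D lies on line XL with XD:DL = 3:1 ⇒ D = (15/4, -9/4)
2. Y lies on line VL with VY:YL = 1:(-4) ⇒ Y = (-5/3, 7/3)
3. J lies on line XL with XJ:JL = 3:4 ⇒ J = (15/7, -9/7)
4. T is the centroid of triangle DJY ⇒ T = (355/252, -101/252)
line ST meets JY at R = (475/63, -404/63)
T = S + t·(R−S) with t = 1/16, so ST:TR = 1/16:15/16

ST:TR = 1/15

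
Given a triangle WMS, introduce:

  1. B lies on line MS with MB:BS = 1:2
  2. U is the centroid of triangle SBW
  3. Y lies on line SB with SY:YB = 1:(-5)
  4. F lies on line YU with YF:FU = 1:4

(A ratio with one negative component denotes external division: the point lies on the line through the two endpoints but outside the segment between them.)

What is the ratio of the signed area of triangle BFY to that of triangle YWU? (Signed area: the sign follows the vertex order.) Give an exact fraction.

Work in coordinates with W = (0, 0), M = (1, 0), S = (0, 1).
1. B lies on line MS with MB:BS = 1:2 ⇒ B = (2/3, 1/3)
2. U is the centroid of triangle SBW ⇒ U = (2/9, 4/9)
3. Y lies on line SB with SY:YB = 1:(-5) ⇒ Y = (-1/6, 7/6)
4. F lies on line YU with YF:FU = 1:4 ⇒ F = (-4/45, 46/45)
2·[BFY] = -1/18, 2·[YWU] = 1/3
[BFY]:[YWU] = -1/18:1/3 = -1/6

[BFY]:[YWU] = -1/6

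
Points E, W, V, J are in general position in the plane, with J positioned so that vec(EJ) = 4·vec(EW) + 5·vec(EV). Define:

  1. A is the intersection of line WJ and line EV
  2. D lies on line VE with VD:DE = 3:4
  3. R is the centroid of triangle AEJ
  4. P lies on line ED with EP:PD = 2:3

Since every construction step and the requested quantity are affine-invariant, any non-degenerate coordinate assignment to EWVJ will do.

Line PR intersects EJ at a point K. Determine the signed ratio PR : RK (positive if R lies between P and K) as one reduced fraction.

Choose coordinates E = (0, 0), W = (1, 0), V = (0, 1), J = (4, 5).
1. A is the intersection of line WJ and line EV ⇒ A = (0, -5/3)
2. D lies on line VE with VD:DE = 3:4 ⇒ D = (0, 4/7)
3. R is the centroid of triangle AEJ ⇒ R = (4/3, 10/9)
4. P lies on line ED with EP:PD = 2:3 ⇒ P = (0, 8/35)
line PR meets EJ at K = (96/247, 120/247)
R = P + t·(K−P) with t = 247/72, so PR:RK = 247/72:-175/72

PR:RK = -247/175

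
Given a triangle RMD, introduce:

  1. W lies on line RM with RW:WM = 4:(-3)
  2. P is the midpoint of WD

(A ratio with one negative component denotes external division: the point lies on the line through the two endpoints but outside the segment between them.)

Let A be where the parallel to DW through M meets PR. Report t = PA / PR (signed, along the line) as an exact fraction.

Choose coordinates R = (0, 0), M = (1, 0), D = (0, 1).
1. W lies on line RM with RW:WM = 4:(-3) ⇒ W = (4, 0)
2. P is the midpoint of WD ⇒ P = (2, 1/2)
through M parallel to DW: direction (4, -1); meets PR at A = (1/2, 1/8)
A = P + t·(R−P) with t = 3/4

t = 3/4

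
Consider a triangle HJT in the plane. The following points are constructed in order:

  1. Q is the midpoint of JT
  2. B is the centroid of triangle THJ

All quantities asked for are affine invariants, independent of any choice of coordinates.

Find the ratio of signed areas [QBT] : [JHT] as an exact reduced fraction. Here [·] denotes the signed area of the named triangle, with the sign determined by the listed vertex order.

[QBT]:[JHT] = 1/6

Choose coordinates H = (0, 0), J = (1, 0), T = (0, 1).
1. Q is the midpoint of JT ⇒ Q = (1/2, 1/2)
2. B is the centroid of triangle THJ ⇒ B = (1/3, 1/3)
2·[QBT] = -1/6, 2·[JHT] = -1
[QBT]:[JHT] = -1/6:-1 = 1/6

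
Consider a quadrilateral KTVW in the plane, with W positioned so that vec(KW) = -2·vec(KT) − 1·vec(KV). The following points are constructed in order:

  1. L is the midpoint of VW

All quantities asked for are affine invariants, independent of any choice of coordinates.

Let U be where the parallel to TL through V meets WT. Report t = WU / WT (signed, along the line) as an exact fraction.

Assign K = (0, 0), T = (1, 0), V = (0, 1), W = (-2, -1) — the answer is frame-independent, so this choice is without loss of generality.
1. L is the midpoint of VW ⇒ L = (-1, 0)
through V parallel to TL: direction (-2, 0); meets WT at U = (4, 1)
U = W + t·(T−W) with t = 2

t = 2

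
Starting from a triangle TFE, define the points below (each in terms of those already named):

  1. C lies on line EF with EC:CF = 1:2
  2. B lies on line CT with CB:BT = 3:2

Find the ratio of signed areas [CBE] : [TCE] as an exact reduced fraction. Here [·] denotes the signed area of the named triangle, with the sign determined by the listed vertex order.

[CBE]:[TCE] = -3/5

Choose coordinates T = (0, 0), F = (1, 0), E = (0, 1).
1. C lies on line EF with EC:CF = 1:2 ⇒ C = (1/3, 2/3)
2. B lies on line CT with CB:BT = 3:2 ⇒ B = (2/15, 4/15)
2·[CBE] = -1/5, 2·[TCE] = 1/3
[CBE]:[TCE] = -1/5:1/3 = -3/5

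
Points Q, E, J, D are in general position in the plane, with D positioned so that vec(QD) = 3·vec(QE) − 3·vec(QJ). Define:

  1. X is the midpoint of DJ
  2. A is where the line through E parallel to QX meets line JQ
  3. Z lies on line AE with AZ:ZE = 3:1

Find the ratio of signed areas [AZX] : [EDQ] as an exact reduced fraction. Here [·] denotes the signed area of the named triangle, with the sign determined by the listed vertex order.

Assign Q = (0, 0), E = (1, 0), J = (0, 1), D = (3, -3) — the answer is frame-independent, so this choice is without loss of generality.
1. X is the midpoint of DJ ⇒ X = (3/2, -1)
2. A is where the line through E parallel to QX meets line JQ ⇒ A = (0, 2/3)
3. Z lies on line AE with AZ:ZE = 3:1 ⇒ Z = (3/4, 1/6)
2·[AZX] = -1/2, 2·[EDQ] = -3
[AZX]:[EDQ] = -1/2:-3 = 1/6

[AZX]:[EDQ] = 1/6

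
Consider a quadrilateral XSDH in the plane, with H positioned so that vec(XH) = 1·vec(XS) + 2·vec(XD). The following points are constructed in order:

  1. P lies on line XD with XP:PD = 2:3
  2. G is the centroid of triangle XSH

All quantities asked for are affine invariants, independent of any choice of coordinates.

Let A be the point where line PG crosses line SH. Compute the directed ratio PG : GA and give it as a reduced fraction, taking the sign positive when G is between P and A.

PG:GA = 2

Choose coordinates X = (0, 0), S = (1, 0), D = (0, 1), H = (1, 2).
1. P lies on line XD with XP:PD = 2:3 ⇒ P = (0, 2/5)
2. G is the centroid of triangle XSH ⇒ G = (2/3, 2/3)
line PG meets SH at A = (1, 4/5)
G = P + t·(A−P) with t = 2/3, so PG:GA = 2/3:1/3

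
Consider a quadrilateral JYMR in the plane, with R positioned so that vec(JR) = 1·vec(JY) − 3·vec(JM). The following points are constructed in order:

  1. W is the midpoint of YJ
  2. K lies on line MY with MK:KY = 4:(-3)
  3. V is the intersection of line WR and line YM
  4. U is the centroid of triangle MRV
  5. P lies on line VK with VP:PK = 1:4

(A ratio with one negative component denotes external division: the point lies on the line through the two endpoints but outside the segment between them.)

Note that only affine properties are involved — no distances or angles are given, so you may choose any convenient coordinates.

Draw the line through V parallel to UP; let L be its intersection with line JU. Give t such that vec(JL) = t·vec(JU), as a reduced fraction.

t = -19/35

Work in coordinates with J = (0, 0), Y = (1, 0), M = (0, 1), R = (1, -3).
1. W is the midpoint of YJ ⇒ W = (1/2, 0)
2. K lies on line MY with MK:KY = 4:(-3) ⇒ K = (4, -3)
3. V is the intersection of line WR and line YM ⇒ V = (2/5, 3/5)
4. U is the centroid of triangle MRV ⇒ U = (7/15, -7/15)
5. P lies on line VK with VP:PK = 1:4 ⇒ P = (28/25, -3/25)
through V parallel to UP: direction (49/75, 26/75); meets JU at L = (-19/75, 19/75)
L = J + t·(U−J) with t = -19/35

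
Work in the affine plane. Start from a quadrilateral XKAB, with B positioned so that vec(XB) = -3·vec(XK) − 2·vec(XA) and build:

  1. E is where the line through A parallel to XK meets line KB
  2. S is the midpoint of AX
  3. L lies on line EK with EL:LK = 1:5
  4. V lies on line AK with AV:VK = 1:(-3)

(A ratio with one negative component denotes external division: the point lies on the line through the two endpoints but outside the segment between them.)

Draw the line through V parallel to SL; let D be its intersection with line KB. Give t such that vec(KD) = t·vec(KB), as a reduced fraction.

t = -9/8

Set X = (0, 0), K = (1, 0), A = (0, 1), B = (-3, -2); any affine frame gives the same invariant.
1. E is where the line through A parallel to XK meets line KB ⇒ E = (3, 1)
2. S is the midpoint of AX ⇒ S = (0, 1/2)
3. L lies on line EK with EL:LK = 1:5 ⇒ L = (8/3, 5/6)
4. V lies on line AK with AV:VK = 1:(-3) ⇒ V = (-1/2, 3/2)
through V parallel to SL: direction (8/3, 1/3); meets KB at D = (11/2, 9/4)
D = K + t·(B−K) with t = -9/8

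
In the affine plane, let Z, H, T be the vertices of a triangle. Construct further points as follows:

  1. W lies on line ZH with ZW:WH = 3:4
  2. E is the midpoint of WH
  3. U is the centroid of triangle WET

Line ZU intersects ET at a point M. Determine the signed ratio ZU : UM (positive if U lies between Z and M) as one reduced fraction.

Assign Z = (0, 0), H = (1, 0), T = (0, 1) — the answer is frame-independent, so this choice is without loss of generality.
1. W lies on line ZH with ZW:WH = 3:4 ⇒ W = (3/7, 0)
2. E is the midpoint of WH ⇒ E = (5/7, 0)
3. U is the centroid of triangle WET ⇒ U = (8/21, 1/3)
line ZU meets ET at M = (40/91, 5/13)
U = Z + t·(M−Z) with t = 13/15, so ZU:UM = 13/15:2/15

ZU:UM = 13/2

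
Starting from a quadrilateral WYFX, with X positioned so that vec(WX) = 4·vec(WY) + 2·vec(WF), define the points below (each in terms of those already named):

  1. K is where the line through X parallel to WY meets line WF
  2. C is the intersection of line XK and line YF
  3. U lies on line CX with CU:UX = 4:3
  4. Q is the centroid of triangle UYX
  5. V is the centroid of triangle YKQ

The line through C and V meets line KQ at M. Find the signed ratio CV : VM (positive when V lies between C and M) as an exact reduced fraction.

CV:VM = -20/41

Assign W = (0, 0), Y = (1, 0), F = (0, 1), X = (4, 2) — the answer is frame-independent, so this choice is without loss of generality.
1. K is where the line through X parallel to WY meets line WF ⇒ K = (0, 2)
2. C is the intersection of line XK and line YF ⇒ C = (-1, 2)
3. U lies on line CX with CU:UX = 4:3 ⇒ U = (13/7, 2)
4. Q is the centroid of triangle UYX ⇒ Q = (16/7, 4/3)
5. V is the centroid of triangle YKQ ⇒ V = (23/21, 10/9)
line CV meets KQ at M = (-16/5, 44/15)
V = C + t·(M−C) with t = -20/21, so CV:VM = -20/21:41/21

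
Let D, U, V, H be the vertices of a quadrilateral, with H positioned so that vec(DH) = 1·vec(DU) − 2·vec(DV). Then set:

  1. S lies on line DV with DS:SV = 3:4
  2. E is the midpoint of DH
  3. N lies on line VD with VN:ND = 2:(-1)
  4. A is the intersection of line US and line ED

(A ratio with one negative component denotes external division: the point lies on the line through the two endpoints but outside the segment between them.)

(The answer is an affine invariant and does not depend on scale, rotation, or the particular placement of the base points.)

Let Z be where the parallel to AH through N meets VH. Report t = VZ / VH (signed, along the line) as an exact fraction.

t = 2

Choose coordinates D = (0, 0), U = (1, 0), V = (0, 1), H = (1, -2).
1. S lies on line DV with DS:SV = 3:4 ⇒ S = (0, 3/7)
2. E is the midpoint of DH ⇒ E = (1/2, -1)
3. N lies on line VD with VN:ND = 2:(-1) ⇒ N = (0, -1)
4. A is the intersection of line US and line ED ⇒ A = (-3/11, 6/11)
through N parallel to AH: direction (14/11, -28/11); meets VH at Z = (2, -5)
Z = V + t·(H−V) with t = 2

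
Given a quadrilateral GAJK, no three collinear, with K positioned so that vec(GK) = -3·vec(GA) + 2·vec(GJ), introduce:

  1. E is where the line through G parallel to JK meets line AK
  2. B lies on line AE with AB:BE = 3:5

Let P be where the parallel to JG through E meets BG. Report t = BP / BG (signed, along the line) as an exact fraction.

t = -5/7

Assign G = (0, 0), A = (1, 0), J = (0, 1), K = (-3, 2) — the answer is frame-independent, so this choice is without loss of generality.
1. E is where the line through G parallel to JK meets line AK ⇒ E = (3, -1)
2. B lies on line AE with AB:BE = 3:5 ⇒ B = (7/4, -3/8)
through E parallel to JG: direction (0, -1); meets BG at P = (3, -9/14)
P = B + t·(G−B) with t = -5/7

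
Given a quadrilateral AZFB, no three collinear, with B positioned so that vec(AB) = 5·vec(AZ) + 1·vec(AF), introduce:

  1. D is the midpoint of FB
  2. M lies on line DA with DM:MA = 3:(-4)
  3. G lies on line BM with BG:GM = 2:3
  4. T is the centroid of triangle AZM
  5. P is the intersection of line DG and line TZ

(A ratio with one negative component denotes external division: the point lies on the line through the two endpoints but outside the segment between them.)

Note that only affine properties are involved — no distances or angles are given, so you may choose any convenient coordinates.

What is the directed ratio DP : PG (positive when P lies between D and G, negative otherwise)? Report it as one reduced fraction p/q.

DP:PG = 5/16

Assign A = (0, 0), Z = (1, 0), F = (0, 1), B = (5, 1) — the answer is frame-independent, so this choice is without loss of generality.
1. D is the midpoint of FB ⇒ D = (5/2, 1)
2. M lies on line DA with DM:MA = 3:(-4) ⇒ M = (10, 4)
3. G lies on line BM with BG:GM = 2:3 ⇒ G = (7, 11/5)
4. T is the centroid of triangle AZM ⇒ T = (11/3, 4/3)
5. P is the intersection of line DG and line TZ ⇒ P = (25/7, 9/7)
P = D + t·(G−D) with t = 5/21, so DP:PG = t:(1−t) = 5/21:16/21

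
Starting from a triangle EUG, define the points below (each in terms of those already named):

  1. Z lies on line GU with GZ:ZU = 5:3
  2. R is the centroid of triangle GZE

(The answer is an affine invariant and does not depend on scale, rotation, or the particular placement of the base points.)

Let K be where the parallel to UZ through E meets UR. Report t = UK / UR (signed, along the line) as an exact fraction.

t = 3

Work in coordinates with E = (0, 0), U = (1, 0), G = (0, 1).
1. Z lies on line GU with GZ:ZU = 5:3 ⇒ Z = (5/8, 3/8)
2. R is the centroid of triangle GZE ⇒ R = (5/24, 11/24)
through E parallel to UZ: direction (-3/8, 3/8); meets UR at K = (-11/8, 11/8)
K = U + t·(R−U) with t = 3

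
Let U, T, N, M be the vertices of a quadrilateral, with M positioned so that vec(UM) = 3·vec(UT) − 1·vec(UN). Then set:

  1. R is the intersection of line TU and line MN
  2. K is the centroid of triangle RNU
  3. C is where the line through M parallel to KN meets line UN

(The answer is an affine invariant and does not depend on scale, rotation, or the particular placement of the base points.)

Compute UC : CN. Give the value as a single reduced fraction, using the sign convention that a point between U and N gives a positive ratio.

Choose coordinates U = (0, 0), T = (1, 0), N = (0, 1), M = (3, -1).
1. R is the intersection of line TU and line MN ⇒ R = (3/2, 0)
2. K is the centroid of triangle RNU ⇒ K = (1/2, 1/3)
3. C is where the line through M parallel to KN meets line UN ⇒ C = (0, 3)
C = U + t·(N−U) with t = 3, so UC:CN = t:(1−t) = 3:-2

UC:CN = -3/2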